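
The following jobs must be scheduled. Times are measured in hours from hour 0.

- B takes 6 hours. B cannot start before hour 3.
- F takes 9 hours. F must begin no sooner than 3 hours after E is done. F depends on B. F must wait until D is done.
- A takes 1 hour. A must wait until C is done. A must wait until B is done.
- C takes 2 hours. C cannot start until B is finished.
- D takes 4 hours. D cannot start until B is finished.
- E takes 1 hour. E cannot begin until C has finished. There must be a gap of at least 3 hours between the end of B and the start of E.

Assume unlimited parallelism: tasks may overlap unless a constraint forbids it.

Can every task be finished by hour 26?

B waits on its own release at hour 3, so it starts at hour 3 and finishes at 3 + 6 = hour 9.
After B (finishes hour 9), D can start at hour 9 and finishes at hour 13.
After B (finishes hour 9), C can start at hour 9 and finishes at hour 11.
E cannot start until C (finishes hour 11); B (finishes hour 9, plus 3-hour gap → hour 12). The controlling bound is hour 12, so E finishes at 12 + 1 = hour 13.
F cannot start until E (finishes hour 13, plus 3-hour gap → hour 16); B (finishes hour 9); D (finishes hour 13). The controlling bound is hour 16, so F finishes at 16 + 9 = hour 25.
A has to wait for C (finishes hour 11); B (finishes hour 9). The latest of these is hour 11, so A runs hour 11 to 11 + 1 = hour 12.
Every task is finished by hour 25, which is no later than the deadline of 26, so the schedule is feasible.

Yes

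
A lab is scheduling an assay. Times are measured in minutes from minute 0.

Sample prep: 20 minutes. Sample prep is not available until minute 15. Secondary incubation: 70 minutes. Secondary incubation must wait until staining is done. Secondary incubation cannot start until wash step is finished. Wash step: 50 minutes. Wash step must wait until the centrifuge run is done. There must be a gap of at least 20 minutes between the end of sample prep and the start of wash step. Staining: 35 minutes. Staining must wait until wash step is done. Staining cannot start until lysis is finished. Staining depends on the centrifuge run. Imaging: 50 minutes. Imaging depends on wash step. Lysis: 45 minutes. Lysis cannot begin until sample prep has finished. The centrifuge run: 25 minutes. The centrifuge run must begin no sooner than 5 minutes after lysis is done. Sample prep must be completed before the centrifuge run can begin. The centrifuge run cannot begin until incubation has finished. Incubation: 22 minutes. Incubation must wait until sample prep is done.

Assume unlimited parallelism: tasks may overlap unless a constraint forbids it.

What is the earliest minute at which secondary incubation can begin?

After its own release at minute 15, sample prep can start at minute 15 and finishes at minute 35.
Incubation waits on sample prep (finishes minute 35), so it starts at minute 35 and finishes at 35 + 22 = minute 57.
Lysis cannot begin until sample prep (finishes minute 35). It runs from minute 35 to 35 + 45 = minute 80.
For the centrifuge run: lysis (finishes minute 80, plus 5-minute gap → minute 85); sample prep (finishes minute 35); incubation (finishes minute 57). Taking the maximum gives a start of minute 85, and it finishes at 85 + 25 = minute 110.
Wash step has to wait for the centrifuge run (finishes minute 110); sample prep (finishes minute 35, plus 20-minute gap → minute 55). The latest of these is minute 110, so wash step runs minute 110 to 110 + 50 = minute 160.
Staining cannot start until wash step (finishes minute 160); lysis (finishes minute 80); the centrifuge run (finishes minute 110). The controlling bound is minute 160, so staining finishes at 160 + 35 = minute 195.
Secondary incubation waits on staining (finishes minute 195); wash step (finishes minute 160). The latest of these is minute 195, which is the earliest secondary incubation can start.

195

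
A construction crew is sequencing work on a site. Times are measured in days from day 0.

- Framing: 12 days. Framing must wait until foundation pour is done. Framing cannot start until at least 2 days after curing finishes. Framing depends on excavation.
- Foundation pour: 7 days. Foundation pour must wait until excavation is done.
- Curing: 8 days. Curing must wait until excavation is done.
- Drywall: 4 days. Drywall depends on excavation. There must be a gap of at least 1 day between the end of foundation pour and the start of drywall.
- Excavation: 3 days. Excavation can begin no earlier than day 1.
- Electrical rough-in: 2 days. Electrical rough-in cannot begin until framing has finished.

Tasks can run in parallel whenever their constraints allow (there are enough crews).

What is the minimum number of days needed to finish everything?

Excavation waits on its own release at day 1, so it starts at day 1 and finishes at 1 + 3 = day 4.
Curing cannot begin until excavation (finishes day 4). It runs from day 4 to 4 + 8 = day 12.
After excavation (finishes day 4), foundation pour can start at day 4 and finishes at day 11.
For drywall: excavation (finishes day 4); foundation pour (finishes day 11, plus 1-day gap → day 12). Taking the maximum gives a start of day 12, and it finishes at 12 + 4 = day 16.
Framing needs all of foundation pour (finishes day 11); curing (finishes day 12, plus 2-day gap → day 14); excavation (finishes day 4). That puts its earliest start at day 14; it finishes at 14 + 12 = day 26.
Electrical rough-in waits on framing (finishes day 26), so it starts at day 26 and finishes at 26 + 2 = day 28.
All tasks are finished once the last one completes. Finish times: Excavation at 4, Foundation pour at 11, Curing at 12, Framing at 26, Electrical rough-in at 28, Drywall at 16. The latest is day 28.

28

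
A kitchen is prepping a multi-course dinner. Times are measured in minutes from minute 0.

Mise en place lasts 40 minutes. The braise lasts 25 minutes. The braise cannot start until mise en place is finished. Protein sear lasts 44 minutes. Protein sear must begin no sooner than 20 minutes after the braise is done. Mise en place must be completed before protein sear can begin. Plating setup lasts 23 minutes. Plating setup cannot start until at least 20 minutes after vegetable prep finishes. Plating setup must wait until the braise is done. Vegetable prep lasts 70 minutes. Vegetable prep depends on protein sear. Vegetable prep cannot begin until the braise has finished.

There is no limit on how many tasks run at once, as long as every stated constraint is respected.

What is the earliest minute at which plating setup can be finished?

Nothing blocks mise en place, so it runs from minute 0 to minute 40.
The braise cannot begin until mise en place (finishes minute 40). It runs from minute 40 to 40 + 25 = minute 65.
Protein sear has to wait for the braise (finishes minute 65, plus 20-minute gap → minute 85); mise en place (finishes minute 40). The latest of these is minute 85, so protein sear runs minute 85 to 85 + 44 = minute 129.
Vegetable prep needs all of protein sear (finishes minute 129); the braise (finishes minute 65). That puts its earliest start at minute 129; it finishes at 129 + 70 = minute 199.
Plating setup needs all of vegetable prep (finishes minute 199, plus 20-minute gap → minute 219); the braise (finishes minute 65). That puts its earliest start at minute 219; it finishes at 219 + 23 = minute 242.

242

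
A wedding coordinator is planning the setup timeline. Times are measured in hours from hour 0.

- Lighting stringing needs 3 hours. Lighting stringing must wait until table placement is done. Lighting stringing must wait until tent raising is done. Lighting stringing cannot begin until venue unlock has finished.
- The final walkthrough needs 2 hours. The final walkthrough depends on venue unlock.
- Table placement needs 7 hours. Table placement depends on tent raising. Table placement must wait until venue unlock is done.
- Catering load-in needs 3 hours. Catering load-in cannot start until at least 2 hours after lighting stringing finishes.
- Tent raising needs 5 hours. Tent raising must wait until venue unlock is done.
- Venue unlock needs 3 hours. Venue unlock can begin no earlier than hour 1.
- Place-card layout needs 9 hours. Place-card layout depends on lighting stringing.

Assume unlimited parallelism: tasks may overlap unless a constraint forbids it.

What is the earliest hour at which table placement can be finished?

Venue unlock waits on its own release at hour 1, so it starts at hour 1 and finishes at 1 + 3 = hour 4.
Tent raising cannot begin until venue unlock (finishes hour 4). It runs from hour 4 to 4 + 5 = hour 9.
For table placement: tent raising (finishes hour 9); venue unlock (finishes hour 4). Taking the maximum gives a start of hour 9, and it finishes at 9 + 7 = hour 16.

16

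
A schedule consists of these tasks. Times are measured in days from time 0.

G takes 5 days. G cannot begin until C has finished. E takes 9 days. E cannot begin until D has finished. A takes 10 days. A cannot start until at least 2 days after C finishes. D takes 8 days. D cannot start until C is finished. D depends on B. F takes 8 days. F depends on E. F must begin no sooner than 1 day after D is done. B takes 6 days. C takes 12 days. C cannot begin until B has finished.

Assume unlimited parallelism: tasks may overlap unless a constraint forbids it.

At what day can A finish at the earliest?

B can start immediately at day 0; it finishes at day 6.
C waits on B (finishes day 6), so it starts at day 6 and finishes at 6 + 12 = day 18.
A cannot begin until C (finishes day 18, plus 2-day gap → day 20). It runs from day 20 to 20 + 10 = day 30.

30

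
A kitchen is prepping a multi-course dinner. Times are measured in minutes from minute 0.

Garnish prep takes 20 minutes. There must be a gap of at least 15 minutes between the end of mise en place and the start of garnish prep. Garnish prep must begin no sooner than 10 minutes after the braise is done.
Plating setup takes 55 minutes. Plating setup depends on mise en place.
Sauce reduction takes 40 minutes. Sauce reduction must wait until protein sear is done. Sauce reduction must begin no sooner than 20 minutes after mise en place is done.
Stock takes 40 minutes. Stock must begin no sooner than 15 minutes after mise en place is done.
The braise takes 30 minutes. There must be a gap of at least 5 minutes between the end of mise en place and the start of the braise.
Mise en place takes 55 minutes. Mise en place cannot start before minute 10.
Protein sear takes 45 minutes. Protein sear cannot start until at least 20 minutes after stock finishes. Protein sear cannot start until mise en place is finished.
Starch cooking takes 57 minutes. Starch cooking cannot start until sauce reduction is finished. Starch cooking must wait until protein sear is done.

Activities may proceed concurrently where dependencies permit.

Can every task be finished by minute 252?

After its own release at minute 10, mise en place can start at minute 10 and finishes at minute 65.
Plating setup cannot begin until mise en place (finishes minute 65). It runs from minute 65 to 65 + 55 = minute 120.
The braise waits on mise en place (finishes minute 65, plus 5-minute gap → minute 70), so it starts at minute 70 and finishes at 70 + 30 = minute 100.
Garnish prep cannot start until mise en place (finishes minute 65, plus 15-minute gap → minute 80); the braise (finishes minute 100, plus 10-minute gap → minute 110). The controlling bound is minute 110, so garnish prep finishes at 110 + 20 = minute 130.
After mise en place (finishes minute 65, plus 15-minute gap → minute 80), stock can start at minute 80 and finishes at minute 120.
Protein sear cannot start until stock (finishes minute 120, plus 20-minute gap → minute 140); mise en place (finishes minute 65). The controlling bound is minute 140, so protein sear finishes at 140 + 45 = minute 185.
Sauce reduction has to wait for protein sear (finishes minute 185); mise en place (finishes minute 65, plus 20-minute gap → minute 85). The latest of these is minute 185, so sauce reduction runs minute 185 to 185 + 40 = minute 225.
Starch cooking needs all of sauce reduction (finishes minute 225); protein sear (finishes minute 185). That puts its earliest start at minute 225; it finishes at 225 + 57 = minute 282.
The earliest everything can be done is minute 282, which is after the deadline of 252, so it is not possible.

No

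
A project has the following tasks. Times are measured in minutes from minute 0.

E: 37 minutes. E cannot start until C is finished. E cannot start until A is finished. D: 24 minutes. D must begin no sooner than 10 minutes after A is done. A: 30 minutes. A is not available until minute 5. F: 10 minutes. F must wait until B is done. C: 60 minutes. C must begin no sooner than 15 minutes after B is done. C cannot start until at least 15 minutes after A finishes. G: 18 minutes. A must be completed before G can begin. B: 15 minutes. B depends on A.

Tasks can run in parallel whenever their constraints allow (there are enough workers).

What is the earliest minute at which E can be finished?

162

After its own release at minute 5, A can start at minute 5 and finishes at minute 35.
After A (finishes minute 35), B can start at minute 35 and finishes at minute 50.
For C: B (finishes minute 50, plus 15-minute gap → minute 65); A (finishes minute 35, plus 15-minute gap → minute 50). Taking the maximum gives a start of minute 65, and it finishes at 65 + 60 = minute 125.
E needs all of C (finishes minute 125); A (finishes minute 35). That puts its earliest start at minute 125; it finishes at 125 + 37 = minute 162.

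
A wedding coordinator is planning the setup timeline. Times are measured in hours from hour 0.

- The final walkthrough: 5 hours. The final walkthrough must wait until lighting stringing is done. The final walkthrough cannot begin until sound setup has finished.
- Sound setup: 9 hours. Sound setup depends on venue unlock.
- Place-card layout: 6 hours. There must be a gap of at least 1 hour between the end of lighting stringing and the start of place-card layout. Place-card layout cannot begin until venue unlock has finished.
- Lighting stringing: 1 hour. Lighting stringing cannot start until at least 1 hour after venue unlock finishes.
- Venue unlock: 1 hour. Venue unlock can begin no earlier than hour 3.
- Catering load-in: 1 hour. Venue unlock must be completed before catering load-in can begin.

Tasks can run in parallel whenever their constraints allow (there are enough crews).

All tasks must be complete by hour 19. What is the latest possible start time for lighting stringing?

Place-card layout has no dependents, so it just needs to finish by hour 19. Starting by 19 − 6 = hour 13 achieves that.
To finish by hour 19, the final walkthrough (duration 5) must start no later than hour 14.
Lighting stringing feeds place-card layout (must start by hour 13, minus 1-hour gap → hour 12); the final walkthrough (must start by hour 14). Taking the minimum, lighting stringing must finish by hour 12 and start by 12 − 1 = hour 11.

11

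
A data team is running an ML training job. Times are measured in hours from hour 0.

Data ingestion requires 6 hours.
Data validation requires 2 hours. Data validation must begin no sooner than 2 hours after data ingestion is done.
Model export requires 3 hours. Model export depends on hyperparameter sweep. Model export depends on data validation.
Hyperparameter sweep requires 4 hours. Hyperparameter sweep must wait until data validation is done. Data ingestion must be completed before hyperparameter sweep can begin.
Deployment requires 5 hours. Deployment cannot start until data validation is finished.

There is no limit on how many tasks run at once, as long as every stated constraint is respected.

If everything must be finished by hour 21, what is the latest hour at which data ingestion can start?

4

Model export must finish by hour 21; it takes 3 hours, so it must start by 21 − 3 = hour 18.
Since model export (must start by hour 18) depends on it, hyperparameter sweep must finish by hour 18. Backing off its 4-hour duration gives a latest start of hour 14.
Deployment has no dependents, so it just needs to finish by hour 21. Starting by 21 − 5 = hour 16 achieves that.
Data validation must finish in time for hyperparameter sweep (must start by hour 14); model export (must start by hour 18); deployment (must start by hour 16). The tightest is hour 14, so data validation must start by 14 − 2 = hour 12.
Data ingestion has several dependents: data validation (must start by hour 12, minus 2-hour gap → hour 10); hyperparameter sweep (must start by hour 14). The earliest of those limits is hour 10, so data ingestion must start by 10 − 6 = hour 4.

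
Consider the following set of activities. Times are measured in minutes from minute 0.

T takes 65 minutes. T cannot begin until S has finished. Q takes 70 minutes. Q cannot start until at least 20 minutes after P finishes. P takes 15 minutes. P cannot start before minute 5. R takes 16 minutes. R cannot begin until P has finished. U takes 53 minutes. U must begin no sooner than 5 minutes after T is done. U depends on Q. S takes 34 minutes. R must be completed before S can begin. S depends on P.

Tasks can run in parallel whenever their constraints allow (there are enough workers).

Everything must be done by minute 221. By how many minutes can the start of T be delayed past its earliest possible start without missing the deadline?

P cannot begin until its own release at minute 5. It runs from minute 5 to 5 + 15 = minute 20.
After P (finishes minute 20), R can start at minute 20 and finishes at minute 36.
S has to wait for R (finishes minute 36); P (finishes minute 20). The latest of these is minute 36, so S runs minute 36 to 36 + 34 = minute 70.
T waits on S (finishes minute 70), so it starts at minute 70 and finishes at 70 + 65 = minute 135.

Working backward from the deadline:
Nothing follows U; the deadline of minute 221 is its only limit. It must start by 221 − 53 = minute 168.
Since U (must start by minute 168, minus 5-minute gap → minute 163) depends on it, T must finish by minute 163. Backing off its 65-minute duration gives a latest start of minute 98.
So T can start as early as minute 70 and as late as minute 98, giving 98 − 70 = 28 minutes of slack.

28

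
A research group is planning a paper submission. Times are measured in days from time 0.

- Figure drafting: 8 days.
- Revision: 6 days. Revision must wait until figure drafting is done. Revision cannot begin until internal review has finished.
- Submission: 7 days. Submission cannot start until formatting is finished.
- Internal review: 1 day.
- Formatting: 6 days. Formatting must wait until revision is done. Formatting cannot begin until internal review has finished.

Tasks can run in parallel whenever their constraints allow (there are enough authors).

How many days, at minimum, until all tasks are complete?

Internal review has no prerequisites, so it starts at day 0 and finishes at day 1.
Figure drafting can start immediately at day 0; it finishes at day 8.
Revision has to wait for figure drafting (finishes day 8); internal review (finishes day 1). The latest of these is day 8, so revision runs day 8 to 8 + 6 = day 14.
Formatting has to wait for revision (finishes day 14); internal review (finishes day 1). The latest of these is day 14, so formatting runs day 14 to 14 + 6 = day 20.
Submission cannot begin until formatting (finishes day 20). It runs from day 20 to 20 + 7 = day 27.
All tasks are finished once the last one completes. Finish times: Figure drafting at 8, Internal review at 1, Revision at 14, Formatting at 20, Submission at 27. The latest is day 27.

27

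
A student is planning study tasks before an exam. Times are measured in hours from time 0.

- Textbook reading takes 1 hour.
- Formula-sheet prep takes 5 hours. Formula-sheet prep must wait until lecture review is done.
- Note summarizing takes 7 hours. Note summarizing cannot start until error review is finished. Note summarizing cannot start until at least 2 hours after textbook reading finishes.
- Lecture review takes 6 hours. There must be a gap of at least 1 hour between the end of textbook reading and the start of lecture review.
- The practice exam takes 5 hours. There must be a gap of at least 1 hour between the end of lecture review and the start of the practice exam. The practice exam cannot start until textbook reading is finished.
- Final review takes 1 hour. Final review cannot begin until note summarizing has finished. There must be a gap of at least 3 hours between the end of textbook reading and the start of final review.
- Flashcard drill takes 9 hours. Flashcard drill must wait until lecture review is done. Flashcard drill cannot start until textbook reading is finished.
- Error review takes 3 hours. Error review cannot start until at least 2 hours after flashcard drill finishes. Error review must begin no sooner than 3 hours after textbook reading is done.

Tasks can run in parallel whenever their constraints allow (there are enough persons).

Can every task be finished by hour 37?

Yes

Textbook reading can start immediately at hour 0; it finishes at hour 1.
After textbook reading (finishes hour 1, plus 1-hour gap → hour 2), lecture review can start at hour 2 and finishes at hour 8.
Formula-sheet prep waits on lecture review (finishes hour 8), so it starts at hour 8 and finishes at 8 + 5 = hour 13.
The practice exam needs all of lecture review (finishes hour 8, plus 1-hour gap → hour 9); textbook reading (finishes hour 1). That puts its earliest start at hour 9; it finishes at 9 + 5 = hour 14.
Flashcard drill has to wait for lecture review (finishes hour 8); textbook reading (finishes hour 1). The latest of these is hour 8, so flashcard drill runs hour 8 to 8 + 9 = hour 17.
Error review needs all of flashcard drill (finishes hour 17, plus 2-hour gap → hour 19); textbook reading (finishes hour 1, plus 3-hour gap → hour 4). That puts its earliest start at hour 19; it finishes at 19 + 3 = hour 22.
Note summarizing cannot start until error review (finishes hour 22); textbook reading (finishes hour 1, plus 2-hour gap → hour 3). The controlling bound is hour 22, so note summarizing finishes at 22 + 7 = hour 29.
For final review: note summarizing (finishes hour 29); textbook reading (finishes hour 1, plus 3-hour gap → hour 4). Taking the maximum gives a start of hour 29, and it finishes at 29 + 1 = hour 30.
Every task is finished by hour 30, which is no later than the deadline of 37, so the schedule is feasible.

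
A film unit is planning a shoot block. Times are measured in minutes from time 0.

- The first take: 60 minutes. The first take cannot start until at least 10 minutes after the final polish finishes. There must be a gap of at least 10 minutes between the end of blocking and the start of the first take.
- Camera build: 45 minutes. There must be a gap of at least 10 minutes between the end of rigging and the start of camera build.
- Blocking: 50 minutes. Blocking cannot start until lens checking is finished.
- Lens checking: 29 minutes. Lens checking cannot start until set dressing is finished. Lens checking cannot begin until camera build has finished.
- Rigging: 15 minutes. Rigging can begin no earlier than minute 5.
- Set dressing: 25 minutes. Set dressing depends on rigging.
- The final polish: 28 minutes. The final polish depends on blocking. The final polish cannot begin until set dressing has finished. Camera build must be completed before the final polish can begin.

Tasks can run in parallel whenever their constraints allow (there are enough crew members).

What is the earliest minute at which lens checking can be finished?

Rigging waits on its own release at minute 5, so it starts at minute 5 and finishes at 5 + 15 = minute 20.
Camera build cannot begin until rigging (finishes minute 20, plus 10-minute gap → minute 30). It runs from minute 30 to 30 + 45 = minute 75.
Set dressing waits on rigging (finishes minute 20), so it starts at minute 20 and finishes at 20 + 25 = minute 45.
Lens checking needs all of set dressing (finishes minute 45); camera build (finishes minute 75). That puts its earliest start at minute 75; it finishes at 75 + 29 = minute 104.

104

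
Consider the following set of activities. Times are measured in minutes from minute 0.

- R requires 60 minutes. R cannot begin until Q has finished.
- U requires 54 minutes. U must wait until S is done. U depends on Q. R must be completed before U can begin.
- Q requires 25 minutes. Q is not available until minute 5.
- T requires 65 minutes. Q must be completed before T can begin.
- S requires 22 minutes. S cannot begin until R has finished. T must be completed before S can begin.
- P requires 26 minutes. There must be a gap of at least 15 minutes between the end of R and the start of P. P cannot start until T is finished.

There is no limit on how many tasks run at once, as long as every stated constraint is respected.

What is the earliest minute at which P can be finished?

131

Q waits on its own release at minute 5, so it starts at minute 5 and finishes at 5 + 25 = minute 30.
T cannot begin until Q (finishes minute 30). It runs from minute 30 to 30 + 65 = minute 95.
R waits on Q (finishes minute 30), so it starts at minute 30 and finishes at 30 + 60 = minute 90.
P has to wait for R (finishes minute 90, plus 15-minute gap → minute 105); T (finishes minute 95). The latest of these is minute 105, so P runs minute 105 to 105 + 26 = minute 131.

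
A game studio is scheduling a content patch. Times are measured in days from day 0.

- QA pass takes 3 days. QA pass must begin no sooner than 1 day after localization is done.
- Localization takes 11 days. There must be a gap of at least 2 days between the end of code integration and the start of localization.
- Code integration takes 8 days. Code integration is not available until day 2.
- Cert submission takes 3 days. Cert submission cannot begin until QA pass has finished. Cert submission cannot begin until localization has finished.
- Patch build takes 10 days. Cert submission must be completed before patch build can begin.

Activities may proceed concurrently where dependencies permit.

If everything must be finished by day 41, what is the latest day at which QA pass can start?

To finish by day 41, patch build (duration 10) must start no later than day 31.
Cert submission has to be done before patch build (must start by day 31). That means finishing by day 31, i.e. starting by 31 − 3 = day 28.
QA pass must finish before cert submission (must start by day 28). With a 3-day duration, QA pass must start by 28 − 3 = day 25.

25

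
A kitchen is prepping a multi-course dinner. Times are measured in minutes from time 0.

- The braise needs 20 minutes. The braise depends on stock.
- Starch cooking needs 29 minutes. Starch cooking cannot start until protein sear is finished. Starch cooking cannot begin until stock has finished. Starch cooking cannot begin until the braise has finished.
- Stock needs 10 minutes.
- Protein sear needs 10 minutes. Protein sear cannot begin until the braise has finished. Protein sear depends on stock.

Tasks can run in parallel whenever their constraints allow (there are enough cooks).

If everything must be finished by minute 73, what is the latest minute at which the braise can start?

To finish by minute 73, starch cooking (duration 29) must start no later than minute 44.
Protein sear must finish before starch cooking (must start by minute 44). With a 10-minute duration, protein sear must start by 44 − 10 = minute 34.
For the braise: protein sear (must start by minute 34); starch cooking (must start by minute 44). The most restrictive is minute 34; with a 20-minute duration, the braise must start by minute 14.

14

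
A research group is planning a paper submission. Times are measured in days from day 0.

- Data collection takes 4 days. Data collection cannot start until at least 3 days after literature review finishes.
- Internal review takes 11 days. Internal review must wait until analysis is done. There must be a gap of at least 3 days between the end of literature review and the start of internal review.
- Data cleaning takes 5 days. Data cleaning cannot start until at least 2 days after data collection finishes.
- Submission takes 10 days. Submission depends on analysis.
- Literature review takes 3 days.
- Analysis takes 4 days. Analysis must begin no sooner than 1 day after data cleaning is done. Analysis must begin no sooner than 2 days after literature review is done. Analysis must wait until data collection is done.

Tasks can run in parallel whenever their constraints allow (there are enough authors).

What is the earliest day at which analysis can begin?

18

Nothing blocks literature review, so it runs from day 0 to day 3.
After literature review (finishes day 3, plus 3-day gap → day 6), data collection can start at day 6 and finishes at day 10.
Data cleaning cannot begin until data collection (finishes day 10, plus 2-day gap → day 12). It runs from day 12 to 12 + 5 = day 17.
Analysis waits on data cleaning (finishes day 17, plus 1-day gap → day 18); literature review (finishes day 3, plus 2-day gap → day 5); data collection (finishes day 10). The latest of these is day 18, which is the earliest analysis can start.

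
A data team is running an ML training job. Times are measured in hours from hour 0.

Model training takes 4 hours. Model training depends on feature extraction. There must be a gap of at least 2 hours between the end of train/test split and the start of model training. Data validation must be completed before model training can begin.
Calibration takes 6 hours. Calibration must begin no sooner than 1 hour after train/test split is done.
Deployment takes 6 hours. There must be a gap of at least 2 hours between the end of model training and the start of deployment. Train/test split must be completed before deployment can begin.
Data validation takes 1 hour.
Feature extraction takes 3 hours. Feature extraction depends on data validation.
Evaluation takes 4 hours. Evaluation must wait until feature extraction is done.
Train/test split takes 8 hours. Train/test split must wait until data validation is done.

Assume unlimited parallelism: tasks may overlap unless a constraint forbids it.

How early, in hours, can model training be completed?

15

Data validation has no prerequisites, so it starts at hour 0 and finishes at hour 1.
Train/test split waits on data validation (finishes hour 1), so it starts at hour 1 and finishes at 1 + 8 = hour 9.
After data validation (finishes hour 1), feature extraction can start at hour 1 and finishes at hour 4.
Model training needs all of feature extraction (finishes hour 4); train/test split (finishes hour 9, plus 2-hour gap → hour 11); data validation (finishes hour 1). That puts its earliest start at hour 11; it finishes at 11 + 4 = hour 15.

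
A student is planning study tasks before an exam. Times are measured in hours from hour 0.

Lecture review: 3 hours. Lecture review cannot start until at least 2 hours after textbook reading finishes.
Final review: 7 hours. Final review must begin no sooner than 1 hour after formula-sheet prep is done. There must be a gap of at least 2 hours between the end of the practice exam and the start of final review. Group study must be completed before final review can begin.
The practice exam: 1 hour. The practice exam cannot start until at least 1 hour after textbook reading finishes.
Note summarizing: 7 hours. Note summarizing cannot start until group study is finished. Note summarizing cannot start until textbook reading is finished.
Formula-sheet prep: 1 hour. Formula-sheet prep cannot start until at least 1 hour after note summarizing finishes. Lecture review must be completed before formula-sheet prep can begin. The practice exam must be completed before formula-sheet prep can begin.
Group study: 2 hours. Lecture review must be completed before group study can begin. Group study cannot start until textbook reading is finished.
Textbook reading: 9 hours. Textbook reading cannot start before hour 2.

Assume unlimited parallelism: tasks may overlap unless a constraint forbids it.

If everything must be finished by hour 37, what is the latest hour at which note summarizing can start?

20

Nothing follows final review; the deadline of hour 37 is its only limit. It must start by 37 − 7 = hour 30.
Formula-sheet prep feeds into final review (must start by hour 30, minus 1-hour gap → hour 29); so formula-sheet prep must finish by hour 29 and therefore start by hour 28.
Note summarizing has to be done before formula-sheet prep (must start by hour 28, minus 1-hour gap → hour 27). That means finishing by hour 27, i.e. starting by 27 − 7 = hour 20.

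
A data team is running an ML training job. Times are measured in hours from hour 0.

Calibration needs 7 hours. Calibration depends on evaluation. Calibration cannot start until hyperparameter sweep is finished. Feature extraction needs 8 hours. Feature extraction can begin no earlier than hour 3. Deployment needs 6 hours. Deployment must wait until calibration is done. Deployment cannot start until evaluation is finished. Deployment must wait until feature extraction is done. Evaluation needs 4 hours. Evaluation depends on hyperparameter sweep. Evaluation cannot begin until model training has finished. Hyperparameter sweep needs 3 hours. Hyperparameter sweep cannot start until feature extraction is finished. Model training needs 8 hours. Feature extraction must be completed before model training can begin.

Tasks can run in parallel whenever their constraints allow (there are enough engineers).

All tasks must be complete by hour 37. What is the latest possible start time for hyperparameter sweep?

Deployment has no dependents, so it just needs to finish by hour 37. Starting by 37 − 6 = hour 31 achieves that.
Calibration feeds into deployment (must start by hour 31); so calibration must finish by hour 31 and therefore start by hour 24.
For evaluation: calibration (must start by hour 24); deployment (must start by hour 31). The most restrictive is hour 24; with a 4-hour duration, evaluation must start by hour 20.
For hyperparameter sweep: evaluation (must start by hour 20); calibration (must start by hour 24). The most restrictive is hour 20; with a 3-hour duration, hyperparameter sweep must start by hour 17.

17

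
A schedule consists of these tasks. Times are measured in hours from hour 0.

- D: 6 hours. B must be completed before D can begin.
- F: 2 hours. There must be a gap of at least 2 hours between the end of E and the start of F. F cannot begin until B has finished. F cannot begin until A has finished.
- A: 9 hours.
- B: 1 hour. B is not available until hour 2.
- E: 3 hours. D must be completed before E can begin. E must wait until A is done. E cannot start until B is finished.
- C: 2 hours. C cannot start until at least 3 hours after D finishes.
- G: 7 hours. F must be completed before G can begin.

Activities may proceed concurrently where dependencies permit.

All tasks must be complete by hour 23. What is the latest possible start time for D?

3

To finish by hour 23, G (duration 7) must start no later than hour 16.
F must finish before G (must start by hour 16). With a 2-hour duration, F must start by 16 − 2 = hour 14.
Since F (must start by hour 14, minus 2-hour gap → hour 12) depends on it, E must finish by hour 12. Backing off its 3-hour duration gives a latest start of hour 9.
To finish by hour 23, C (duration 2) must start no later than hour 21.
D feeds C (must start by hour 21, minus 3-hour gap → hour 18); E (must start by hour 9). Taking the minimum, D must finish by hour 9 and start by 9 − 6 = hour 3.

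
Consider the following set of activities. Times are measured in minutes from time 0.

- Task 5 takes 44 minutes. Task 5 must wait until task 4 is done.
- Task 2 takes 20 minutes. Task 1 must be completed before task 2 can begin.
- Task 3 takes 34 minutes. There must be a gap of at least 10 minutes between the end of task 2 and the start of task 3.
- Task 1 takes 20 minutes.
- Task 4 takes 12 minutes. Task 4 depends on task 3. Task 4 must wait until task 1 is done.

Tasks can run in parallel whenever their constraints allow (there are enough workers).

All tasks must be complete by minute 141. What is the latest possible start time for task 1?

1

Task 5 must finish by minute 141; it takes 44 minutes, so it must start by 141 − 44 = minute 97.
Task 4 must finish before task 5 (must start by minute 97). With a 12-minute duration, task 4 must start by 97 − 12 = minute 85.
Task 3 must finish before task 4 (must start by minute 85). With a 34-minute duration, task 3 must start by 85 − 34 = minute 51.
Task 2 feeds into task 3 (must start by minute 51, minus 10-minute gap → minute 41); so task 2 must finish by minute 41 and therefore start by minute 21.
Task 1 feeds task 2 (must start by minute 21); task 4 (must start by minute 85). Taking the minimum, task 1 must finish by minute 21 and start by 21 − 20 = minute 1.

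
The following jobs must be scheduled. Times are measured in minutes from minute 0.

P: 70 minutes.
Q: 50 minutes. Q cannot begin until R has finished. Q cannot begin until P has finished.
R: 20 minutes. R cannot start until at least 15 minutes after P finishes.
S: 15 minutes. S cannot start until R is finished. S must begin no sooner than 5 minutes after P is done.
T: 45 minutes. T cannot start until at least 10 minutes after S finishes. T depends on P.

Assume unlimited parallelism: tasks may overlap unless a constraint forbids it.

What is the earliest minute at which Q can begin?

P can start immediately at minute 0; it finishes at minute 70.
R waits on P (finishes minute 70, plus 15-minute gap → minute 85), so it starts at minute 85 and finishes at 85 + 20 = minute 105.
Q waits on R (finishes minute 105); P (finishes minute 70). The latest of these is minute 105, which is the earliest Q can start.

105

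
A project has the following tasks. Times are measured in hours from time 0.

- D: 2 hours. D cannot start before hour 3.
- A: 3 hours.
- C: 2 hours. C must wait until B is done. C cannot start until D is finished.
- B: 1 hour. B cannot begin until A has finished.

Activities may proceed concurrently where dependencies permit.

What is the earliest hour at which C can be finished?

7

After its own release at hour 3, D can start at hour 3 and finishes at hour 5.
Nothing blocks A, so it runs from hour 0 to hour 3.
After A (finishes hour 3), B can start at hour 3 and finishes at hour 4.
For C: B (finishes hour 4); D (finishes hour 5). Taking the maximum gives a start of hour 5, and it finishes at 5 + 2 = hour 7.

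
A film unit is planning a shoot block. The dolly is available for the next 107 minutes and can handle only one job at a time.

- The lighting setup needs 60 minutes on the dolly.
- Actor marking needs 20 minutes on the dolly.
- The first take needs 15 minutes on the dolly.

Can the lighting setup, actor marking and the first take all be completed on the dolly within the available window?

Yes

Running back to back, the jobs need 60 + 20 + 15 = 95 minutes on the dolly.
Since 95 ≤ 107, they fit within the window.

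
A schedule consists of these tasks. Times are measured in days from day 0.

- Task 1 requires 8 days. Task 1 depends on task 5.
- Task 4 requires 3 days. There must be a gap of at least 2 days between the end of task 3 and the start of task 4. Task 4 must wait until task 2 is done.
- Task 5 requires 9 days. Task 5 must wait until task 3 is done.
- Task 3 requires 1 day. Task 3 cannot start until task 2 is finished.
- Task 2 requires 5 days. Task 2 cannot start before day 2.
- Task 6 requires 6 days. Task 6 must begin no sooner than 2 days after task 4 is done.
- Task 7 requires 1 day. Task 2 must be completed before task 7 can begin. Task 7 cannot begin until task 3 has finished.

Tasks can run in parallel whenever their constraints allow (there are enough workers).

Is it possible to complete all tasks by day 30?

Yes

After its own release at day 2, task 2 can start at day 2 and finishes at day 7.
Task 3 waits on task 2 (finishes day 7), so it starts at day 7 and finishes at 7 + 1 = day 8.
For task 7: task 2 (finishes day 7); task 3 (finishes day 8). Taking the maximum gives a start of day 8, and it finishes at 8 + 1 = day 9.
Task 5 cannot begin until task 3 (finishes day 8). It runs from day 8 to 8 + 9 = day 17.
Task 1 waits on task 5 (finishes day 17), so it starts at day 17 and finishes at 17 + 8 = day 25.
Task 4 needs all of task 3 (finishes day 8, plus 2-day gap → day 10); task 2 (finishes day 7). That puts its earliest start at day 10; it finishes at 10 + 3 = day 13.
After task 4 (finishes day 13, plus 2-day gap → day 15), task 6 can start at day 15 and finishes at day 21.
Every task is finished by day 25, which is no later than the deadline of 30, so the schedule is feasible.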